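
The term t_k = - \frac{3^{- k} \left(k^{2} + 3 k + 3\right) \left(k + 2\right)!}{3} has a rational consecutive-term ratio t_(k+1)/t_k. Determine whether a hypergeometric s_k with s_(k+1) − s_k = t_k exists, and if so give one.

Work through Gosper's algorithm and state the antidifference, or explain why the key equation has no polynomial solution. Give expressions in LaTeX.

s_k = - 3^{- k} \left(k + 2\right) \left(k + 2\right)!

r(k) = (k + 3)*(3*k + (k + 1)**2 + 6)/(3*(k**2 + 3*k + 3)) after simplifying.
So A=k/3 + 1 and B=1, with C=k**2 + 3*k + 3.
Solve (k/3 + 1)·f(k+1) − (1)·f(k) = k**2 + 3*k + 3.
Bound: deg f ≤ 1.
Coefficient equations give f(k) = 3*(k + 2).
So s_k = (B(k−1)f/C)·t_k = (3*(k + 2)/(k**2 + 3*k + 3))·t_k = -(k + 2)*factorial(k + 2)/3**k.
Verify: -(k**2 + 3*k + 3)*factorial(k + 2)/(3*3**k) matches t_k.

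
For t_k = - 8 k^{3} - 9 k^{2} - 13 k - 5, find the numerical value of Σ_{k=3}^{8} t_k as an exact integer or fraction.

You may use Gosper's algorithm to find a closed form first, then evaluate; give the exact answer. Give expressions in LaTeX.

Compute t_(k+1)/t_k: get (8*k**3 + 33*k**2 + 55*k + 35)/(8*k**3 + 9*k**2 + 13*k + 5).
A = 1, B = 1, C = k**3 + 9*k**2/8 + 13*k/8 + 5/8.
Solve (1)·f(k+1) − (1)·f(k) = k**3 + 9*k**2/8 + 13*k/8 + 5/8.
Bound: deg f ≤ 4.
Match coefficients ⇒ f(k) = k**2*(2*k**2 - k + 4)/8.
R(k) = B(k−1)·f(k)/C(k) = k**2*(2*k**2 - k + 4)/(8*k**3 + 9*k**2 + 13*k + 5); s_k = R·t_k = k**2*(-2*k**2 + k - 4).
Check: Δs_k = -8*k**3 - 9*k**2 - 13*k - 5. ✓
Sum = s_(9) − s_(3); s_(9) = -12717, s_(3) = -171 ⇒ -12546.

Σ = -12546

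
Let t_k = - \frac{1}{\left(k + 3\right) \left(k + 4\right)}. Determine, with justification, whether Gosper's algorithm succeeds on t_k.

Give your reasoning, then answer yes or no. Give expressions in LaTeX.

Ratio r(k) = (k + 3)/(k + 5).
Gosper form: A/B · C(k+1)/C(k) with A=k + 3, B=k + 5, C=1.
Key eq: (k + 3)·f(k+1) = (k + 4)·f(k) + (1).
From deg A=1, deg B=1, deg C=0: d=1.
Solve for f: f(k) = k/3 (degree 1 ≤ 1).
So s_k = (B(k−1)f/C)·t_k = (k*(k + 4)/3)·t_k = -k/(3*k + 9).
Verify: -1/(k**2 + 7*k + 12) matches t_k.

Yes. s_k = - \frac{k}{3 k + 9}.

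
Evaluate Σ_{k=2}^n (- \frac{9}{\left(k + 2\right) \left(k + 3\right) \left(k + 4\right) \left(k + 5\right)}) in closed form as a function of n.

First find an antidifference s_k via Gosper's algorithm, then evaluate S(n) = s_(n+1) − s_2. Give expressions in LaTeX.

S(n) = \frac{- n^{3} - 12 n^{2} - 47 n + 60}{40 \left(n^{3} + 12 n^{2} + 47 n + 60\right)}

t_(k+1)/t_k = (k + 2)/(k + 6).
A = k + 2, B = k + 6, C = 1.
Key eq: (k + 2)·f(k+1) = (k + 5)·f(k) + (1).
Degrees (1,1,0) ⇒ d ≤ 3.
Match coefficients ⇒ f(k) = k*(k**2 + 9*k + 26)/72.
So s_k = (B(k−1)f/C)·t_k = (k*(k + 5)*(k**2 + 9*k + 26)/72)·t_k = k*(-k**2 - 9*k - 26)/(8*(k + 2)*(k + 3)*(k + 4)).
Check: Δs_k = -9/(k**4 + 14*k**3 + 71*k**2 + 154*k + 120). ✓
Telescope: S(n) = s_(n+1) − s_(2) = (-n**3 - 12*n**2 - 47*n - 36)/(8*(n**3 + 12*n**2 + 47*n + 60)) − (-1/10) = (-n**3 - 12*n**2 - 47*n + 60)/(40*(n**3 + 12*n**2 + 47*n + 60)).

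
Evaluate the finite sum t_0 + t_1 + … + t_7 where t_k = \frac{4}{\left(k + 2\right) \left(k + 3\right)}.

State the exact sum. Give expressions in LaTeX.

Σ = 8/5

Step 1: r(k) = (k + 2)/(k + 4).
Factor: A=k + 2; B=k + 4; C=1.
Solve (k + 2)·f(k+1) − (k + 3)·f(k) = 1.
Bound: deg f ≤ 1.
A polynomial solution: f(k) = k/2.
Get s_k = R·t_k = 2*k/(k + 2) with R(k) = B(k−1)f(k)/C(k) = k*(k + 3)/2.
Verify: 4/(k**2 + 5*k + 6) matches t_k.
Σ_(k=0)^(7) t_k = s_(8) − s_(0) = 8/5 − (0) = 8/5.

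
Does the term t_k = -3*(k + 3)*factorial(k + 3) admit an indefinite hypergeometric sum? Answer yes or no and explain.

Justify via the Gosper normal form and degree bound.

Yes. s_k = -3*factorial(k + 3).

The ratio is (k + 4)**2/(k + 3).
Take A(k)=k + 4, B(k)=1, C(k)=k + 3.
f must satisfy (k + 4)·f(k+1) − (1)·f(k) = k + 3.
d = 0 from the (1,0,1) case.
Solve for f: f(k) = 1 (degree 0 ≤ 0).
So s_k = (B(k−1)f/C)·t_k = (1/(k + 3))·t_k = -3*factorial(k + 3).
s_(k+1) − s_k = -3*(k + 3)*factorial(k + 3) = t_k.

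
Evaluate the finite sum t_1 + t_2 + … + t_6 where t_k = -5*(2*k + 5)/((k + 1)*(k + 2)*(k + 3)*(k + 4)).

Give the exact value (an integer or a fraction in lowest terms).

Ratio r(k) = (k + 1)*(2*k + 7)/((k + 5)*(2*k + 5)).
Factor: A=k + 1; B=k + 5; C=k + 5/2.
f must satisfy (k + 1)·f(k+1) − (k + 4)·f(k) = k + 5/2.
d = 3 from the (1,1,1) case.
A polynomial solution: f(k) = k*(k + 2)*(k + 4)/6.
Then R = B(k−1)f/C = k*(k + 2)*(k + 4)**2/(3*(2*k + 5)), so s_k = R(k)·t_k = 5*k*(-k - 4)/(3*(k**2 + 4*k + 3)).
Check: Δs_k = 5*(-2*k - 5)/(k**4 + 10*k**3 + 35*k**2 + 50*k + 24). ✓
Evaluate s at k=7 and k=1: -77/48 and -25/24; difference -9/16.

Σ = -9/16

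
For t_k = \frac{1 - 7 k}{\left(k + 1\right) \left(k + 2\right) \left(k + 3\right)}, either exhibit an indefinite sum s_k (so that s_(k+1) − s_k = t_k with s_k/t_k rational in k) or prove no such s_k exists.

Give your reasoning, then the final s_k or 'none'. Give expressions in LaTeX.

s_k = \frac{k \left(5 - 3 k\right)}{2 \left(k + 1\right) \left(k + 2\right)}

Ratio r(k) = (k + 1)*(7*k + 6)/((k + 4)*(7*k - 1)).
Take A(k)=k + 1, B(k)=k + 4, C(k)=k - 1/7.
Need (k + 1)·f(k+1) − (k + 3)·f(k) = k - 1/7.
deg f ≤ 2 (via 1,1,1).
Solving with deg f ≤ 2: f(k) = k*(3*k - 5)/14.
Get s_k = R·t_k = k*(5 - 3*k)/(2*(k + 1)*(k + 2)) with R(k) = B(k−1)f(k)/C(k) = k*(k + 3)*(3*k - 5)/(2*(7*k - 1)).
s_(k+1) − s_k = (1 - 7*k)/(k**3 + 6*k**2 + 11*k + 6) = t_k.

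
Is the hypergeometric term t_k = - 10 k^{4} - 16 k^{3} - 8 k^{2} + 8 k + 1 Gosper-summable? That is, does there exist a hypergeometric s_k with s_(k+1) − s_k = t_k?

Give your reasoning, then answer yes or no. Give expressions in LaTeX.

r(k) = (10*k**4 + 56*k**3 + 116*k**2 + 96*k + 25)/(10*k**4 + 16*k**3 + 8*k**2 - 8*k - 1) after simplifying.
A = 1, B = 1, C = k**4 + 8*k**3/5 + 4*k**2/5 - 4*k/5 - 1/10.
Set up (1)·f(k+1) − (1)·f(k) − (k**4 + 8*k**3/5 + 4*k**2/5 - 4*k/5 - 1/10) = 0.
Bound: deg f ≤ 5.
Coefficient equations give f(k) = k*(2*k**4 - k**3 - 2*k**2 - 4*k + 4)/10.
Get s_k = R·t_k = k*(-2*k**4 + k**3 + 2*k**2 + 4*k - 4) with R(k) = B(k−1)f(k)/C(k) = k*(2*k**4 - k**3 - 2*k**2 - 4*k + 4)/(10*k**4 + 16*k**3 + 8*k**2 - 8*k - 1).
Check: Δs_k = -10*k**4 - 16*k**3 - 8*k**2 + 8*k + 1. ✓

Yes. s_k = k \left(- 2 k^{4} + k^{3} + 2 k^{2} + 4 k - 4\right).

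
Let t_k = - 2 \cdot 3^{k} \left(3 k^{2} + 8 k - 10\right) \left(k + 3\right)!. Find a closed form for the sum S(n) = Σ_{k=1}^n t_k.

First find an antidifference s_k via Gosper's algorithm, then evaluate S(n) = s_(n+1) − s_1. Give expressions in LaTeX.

Compute t_(k+1)/t_k: get 3*(3*k**3 + 26*k**2 + 57*k + 4)/(3*k**2 + 8*k - 10).
Take A(k)=3*k + 12, B(k)=1, C(k)=k**2 + 8*k/3 - 10/3.
Key eq: (3*k + 12)·f(k+1) = (1)·f(k) + (k**2 + 8*k/3 - 10/3).
Bound: deg f ≤ 1.
Match coefficients ⇒ f(k) = (k - 2)/3.
So s_k = (B(k−1)f/C)·t_k = ((k - 2)/(3*k**2 + 8*k - 10))·t_k = -2*3**k*(k - 2)*factorial(k + 3).
s_(k+1) − s_k = -2*3**k*(3*k**2 + 8*k - 10)*factorial(k + 3) = t_k.
Telescope: S(n) = s_(n+1) − s_(1) = -6*3**n*(n - 1)*factorial(n + 4) − (144) = -6*3**n*n*factorial(n + 4) + 6*3**n*factorial(n + 4) - 144.

S(n) = - 6 \cdot 3^{n} n \left(n + 4\right)! + 6 \cdot 3^{n} \left(n + 4\right)! - 144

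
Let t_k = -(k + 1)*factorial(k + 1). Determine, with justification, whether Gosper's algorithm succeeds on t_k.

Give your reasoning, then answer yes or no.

Step 1: r(k) = (k + 2)**2/(k + 1).
Factor: A=k + 2; B=1; C=k + 1.
Key eq: (k + 2)·f(k+1) = (1)·f(k) + (k + 1).
deg f ≤ 0 (via 1,0,1).
A polynomial solution: f(k) = 1.
Get s_k = R·t_k = -factorial(k + 1) with R(k) = B(k−1)f(k)/C(k) = 1/(k + 1).
Check: Δs_k = -(k + 1)*factorial(k + 1). ✓

Yes. s_k = -factorial(k + 1).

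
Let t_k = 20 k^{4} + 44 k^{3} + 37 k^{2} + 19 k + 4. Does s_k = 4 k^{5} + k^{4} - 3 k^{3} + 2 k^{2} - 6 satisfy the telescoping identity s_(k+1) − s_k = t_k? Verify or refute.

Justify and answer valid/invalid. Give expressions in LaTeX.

valid; difference matches t_k

s_(k+1) = 4*k**5 + 21*k**4 + 41*k**3 + 39*k**2 + 19*k - 2
s_(k+1) − s_k = 20*k**4 + 44*k**3 + 37*k**2 + 19*k + 4
(s_(k+1) − s_k) − t_k = 0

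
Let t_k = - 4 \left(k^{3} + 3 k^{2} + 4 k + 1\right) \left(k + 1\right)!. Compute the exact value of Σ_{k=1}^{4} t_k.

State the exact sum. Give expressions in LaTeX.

Σ = -69120

Ratio r(k) = (k**4 + 8*k**3 + 25*k**2 + 35*k + 18)/(k**3 + 3*k**2 + 4*k + 1).
Factor: A=k + 2; B=1; C=k**3 + 3*k**2 + 4*k + 1.
Need (k + 2)·f(k+1) − (1)·f(k) = k**3 + 3*k**2 + 4*k + 1.
Degrees (1,0,3) ⇒ d ≤ 2.
Solving with deg f ≤ 2: f(k) = (k - 1)*(k + 1).
R(k) = B(k−1)·f(k)/C(k) = (k - 1)*(k + 1)/(k**3 + 3*k**2 + 4*k + 1); s_k = R·t_k = -4*(k - 1)*(k + 1)*factorial(k + 1).
Verify: -4*(k**3 + 3*k**2 + 4*k + 1)*factorial(k + 1) matches t_k.
Σ_(k=1)^(4) t_k = s_(5) − s_(1) = -69120 − (0) = -69120.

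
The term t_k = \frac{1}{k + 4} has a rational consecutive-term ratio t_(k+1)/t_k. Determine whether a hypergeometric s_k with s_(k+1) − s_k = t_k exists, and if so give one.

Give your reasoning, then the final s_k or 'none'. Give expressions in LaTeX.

The ratio is (k + 4)/(k + 5).
Take A(k)=k + 4, B(k)=k + 5, C(k)=1.
f must satisfy (k + 4)·f(k+1) − (k + 4)·f(k) = 1.
From deg A=1, deg B=1, deg C=0: d=0.
Write f(k) = c0. Then LHS − RHS = -1, requiring -1 = 0: contradictory. No certificate.

no hypergeometric antidifference exists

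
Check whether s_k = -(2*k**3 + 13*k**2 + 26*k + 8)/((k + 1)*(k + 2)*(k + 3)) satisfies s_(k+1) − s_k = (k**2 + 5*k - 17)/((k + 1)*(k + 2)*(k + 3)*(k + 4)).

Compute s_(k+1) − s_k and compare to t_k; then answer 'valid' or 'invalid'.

Valid — Δs_k = t_k.

s_(k+1) = (-26*k - 2*(k + 1)**3 - 13*(k + 1)**2 - 34)/((k + 2)*(k + 3)*(k + 4))
s_(k+1) − s_k = (k**2 + 5*k - 17)/(k**4 + 10*k**3 + 35*k**2 + 50*k + 24)
(s_(k+1) − s_k) − t_k = 0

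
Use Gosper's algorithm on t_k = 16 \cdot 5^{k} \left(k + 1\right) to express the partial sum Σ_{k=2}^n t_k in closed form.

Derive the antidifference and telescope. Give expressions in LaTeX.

S(n) = 20 \cdot 5^{n} n + 15 \cdot 5^{n} - 175

Ratio r(k) = 5*(k + 2)/(k + 1).
Gosper form: A/B · C(k+1)/C(k) with A=5, B=1, C=k + 1.
f must satisfy (5)·f(k+1) − (1)·f(k) = k + 1.
deg f ≤ 1 (via 0,0,1).
Solving with deg f ≤ 1: f(k) = (4*k - 1)/16.
Then R = B(k−1)f/C = (4*k - 1)/(16*(k + 1)), so s_k = R(k)·t_k = 5**k*(4*k - 1).
Δs = 16*5**k*(k + 1), as required.
Telescope: S(n) = s_(n+1) − s_(2) = 5**(n + 1)*(4*n + 3) − (175) = 20*5**n*n + 15*5**n - 175.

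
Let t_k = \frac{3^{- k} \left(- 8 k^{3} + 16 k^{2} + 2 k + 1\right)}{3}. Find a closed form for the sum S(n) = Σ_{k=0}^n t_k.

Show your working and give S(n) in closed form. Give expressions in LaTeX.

S(n) = \frac{3^{- n} \left(- 6 \cdot 3^{n} + 4 n^{3} + 10 n^{2} + 11 n + 7\right)}{3}

t_(k+1)/t_k = (8*k**3 + 8*k**2 - 10*k - 11)/(3*(8*k**3 - 16*k**2 - 2*k - 1)).
So A=1/3 and B=1, with C=k**3 - 2*k**2 - k/4 - 1/8.
Key eq: (1/3)·f(k+1) = (1)·f(k) + (k**3 - 2*k**2 - k/4 - 1/8).
From deg A=0, deg B=0, deg C=3: d=3.
Solving with deg f ≤ 3: f(k) = -3*(4*k**3 - 2*k**2 + 3*k + 2)/8.
R(k) = B(k−1)·f(k)/C(k) = -3*(4*k**3 - 2*k**2 + 3*k + 2)/(8*k**3 - 16*k**2 - 2*k - 1); s_k = R·t_k = (4*k**3 - 2*k**2 + 3*k + 2)/3**k.
s_(k+1) − s_k = (-8*k**3 + 16*k**2 + 2*k + 1)/(3*3**k) = t_k.
s_(n+1) = 3**(-n - 1)*(4*n**3 + 10*n**2 + 11*n + 7) and s_(0) = 2, so S(n) = (-6*3**n + 4*n**3 + 10*n**2 + 11*n + 7)/(3*3**n).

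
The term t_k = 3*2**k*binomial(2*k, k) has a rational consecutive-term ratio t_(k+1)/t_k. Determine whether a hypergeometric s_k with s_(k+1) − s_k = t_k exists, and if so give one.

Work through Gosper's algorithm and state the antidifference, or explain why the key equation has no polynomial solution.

no hypergeometric antidifference exists

The ratio is 4*(2*k + 1)/(k + 1).
Take A(k)=8*k + 4, B(k)=k + 1, C(k)=1.
Key eq: (8*k + 4)·f(k+1) = (k)·f(k) + (1).
deg f ≤ -1 (via 1,1,0).
Negative degree bound (-1): no f exists, t_k not Gosper-summable.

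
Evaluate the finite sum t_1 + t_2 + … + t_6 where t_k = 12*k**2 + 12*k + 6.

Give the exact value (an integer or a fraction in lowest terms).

Σ = 1380

Ratio r(k) = (2*k**2 + 6*k + 5)/(2*k**2 + 2*k + 1).
A = 1, B = 1, C = k**2 + k + 1/2.
Set up (1)·f(k+1) − (1)·f(k) − (k**2 + k + 1/2) = 0.
deg f ≤ 3 (via 0,0,2).
Solving with deg f ≤ 3: f(k) = k*(2*k**2 + 1)/6.
Then R = B(k−1)f/C = k*(2*k**2 + 1)/(3*(2*k**2 + 2*k + 1)), so s_k = R(k)·t_k = 4*k**3 + 2*k.
Δs = 12*k**2 + 12*k + 6, as required.
Telescoping: Σ = s_(7) − s_(1) = 1386 − (6) = 1380.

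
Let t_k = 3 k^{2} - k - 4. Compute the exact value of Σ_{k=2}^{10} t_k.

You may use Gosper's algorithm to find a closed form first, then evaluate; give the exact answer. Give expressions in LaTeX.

Ratio r(k) = (k - 3*(k + 1)**2 + 5)/(-3*k**2 + k + 4).
So A=1 and B=1, with C=k**2 - k/3 - 4/3.
Set up (1)·f(k+1) − (1)·f(k) − (k**2 - k/3 - 4/3) = 0.
d = 3 from the (0,0,2) case.
Solve for f: f(k) = k*(k - 3)*(k + 1)/3 (degree 3 ≤ 3).
So s_k = (B(k−1)f/C)·t_k = (k*(k - 3)/(3*k - 4))·t_k = k*(k**2 - 2*k - 3).
Δs = 3*k**2 - k - 4, as required.
Telescoping: Σ = s_(11) − s_(2) = 1056 − (-6) = 1062.

Σ = 1062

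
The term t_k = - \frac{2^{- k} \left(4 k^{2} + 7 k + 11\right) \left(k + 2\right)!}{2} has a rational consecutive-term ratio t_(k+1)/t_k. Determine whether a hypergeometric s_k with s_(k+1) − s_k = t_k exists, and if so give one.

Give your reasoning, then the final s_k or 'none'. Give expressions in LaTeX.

s_k = - 2^{- k} \left(4 k - 1\right) \left(k + 2\right)!

t_(k+1)/t_k = (k + 3)*(7*k + 4*(k + 1)**2 + 18)/(2*(4*k**2 + 7*k + 11)).
Gosper form: A/B · C(k+1)/C(k) with A=k/2 + 3/2, B=1, C=k**2 + 7*k/4 + 11/4.
Set up (k/2 + 3/2)·f(k+1) − (1)·f(k) − (k**2 + 7*k/4 + 11/4) = 0.
Degrees (1,0,2) ⇒ d ≤ 1.
A polynomial solution: f(k) = (4*k - 1)/2.
Get s_k = R·t_k = -(4*k - 1)*factorial(k + 2)/2**k with R(k) = B(k−1)f(k)/C(k) = 2*(4*k - 1)/(4*k**2 + 7*k + 11).
Check: Δs_k = -(4*k**2 + 7*k + 11)*factorial(k + 2)/(2*2**k). ✓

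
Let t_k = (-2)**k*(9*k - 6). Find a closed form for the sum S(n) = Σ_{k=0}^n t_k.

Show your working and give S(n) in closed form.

Ratio r(k) = 2*(-3*k - 1)/(3*k - 2).
A = -2, B = 1, C = k - 2/3.
Need (-2)·f(k+1) − (1)·f(k) = k - 2/3.
Bound: deg f ≤ 1.
Coefficient equations give f(k) = -(3*k - 4)/9.
Certificate R = B(k−1)f/C = -(3*k - 4)/(3*(3*k - 2)) gives s_k = (-2)**k*(4 - 3*k).
Δs = (-2)**k*(9*k - 6), as required.
s_(n+1) = (-2)**(n + 1)*(1 - 3*n) and s_(0) = 4, so S(n) = 6*(-2)**n*n - 2*(-2)**n - 4.

S(n) = 6*(-2)**n*n - 2*(-2)**n - 4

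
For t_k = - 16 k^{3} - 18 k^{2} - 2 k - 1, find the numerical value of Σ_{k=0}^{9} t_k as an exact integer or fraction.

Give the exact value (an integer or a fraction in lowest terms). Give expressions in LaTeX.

t_(k+1)/t_k = (16*k**3 + 66*k**2 + 86*k + 37)/(16*k**3 + 18*k**2 + 2*k + 1).
Normal form (A,B,C) = (1, 1, k**3 + 9*k**2/8 + k/8 + 1/16).
Need (1)·f(k+1) − (1)·f(k) = k**3 + 9*k**2/8 + k/8 + 1/16.
From deg A=0, deg B=0, deg C=3: d=4.
A polynomial solution: f(k) = k*(4*k**3 - 2*k**2 - 4*k + 3)/16.
Then R = B(k−1)f/C = k*(4*k**3 - 2*k**2 - 4*k + 3)/(16*k**3 + 18*k**2 + 2*k + 1), so s_k = R(k)·t_k = k*(-4*k**3 + 2*k**2 + 4*k - 3).
s_(k+1) − s_k = -16*k**3 - 18*k**2 - 2*k - 1 = t_k.
Σ_(k=0)^(9) t_k = s_(10) − s_(0) = -37630 − (0) = -37630.

Σ = -37630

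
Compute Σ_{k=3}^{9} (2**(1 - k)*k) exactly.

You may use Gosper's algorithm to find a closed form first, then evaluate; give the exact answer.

Σ = 501/256

r(k) = (k + 1)/(2*k) after simplifying.
Normal form (A,B,C) = (1/2, 1, k).
Key eq: (1/2)·f(k+1) = (1)·f(k) + (k).
deg f ≤ 1 (via 0,0,1).
Solve for f: f(k) = -2*(k + 1) (degree 1 ≤ 1).
Get s_k = R·t_k = 2**(2 - k)*(-k - 1) with R(k) = B(k−1)f(k)/C(k) = -2*(k + 1)/k.
s_(k+1) − s_k = 2**(1 - k)*k = t_k.
Evaluate s at k=10 and k=3: -11/256 and -2; difference 501/256.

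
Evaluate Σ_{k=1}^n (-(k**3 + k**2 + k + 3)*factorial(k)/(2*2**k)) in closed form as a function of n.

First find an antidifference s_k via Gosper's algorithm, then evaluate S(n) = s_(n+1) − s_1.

S(n) = 2**(-n - 1)*(-2**n - n**3*factorial(n) - 3*n**2*factorial(n) - n*factorial(n) + factorial(n))

r(k) = (k + 1)*(k + (k + 1)**3 + (k + 1)**2 + 4)/(2*(k**3 + k**2 + k + 3)) after simplifying.
Gosper form: A/B · C(k+1)/C(k) with A=k/2 + 1/2, B=1, C=k**3 + k**2 + k + 3.
Key eq: (k/2 + 1/2)·f(k+1) = (1)·f(k) + (k**3 + k**2 + k + 3).
Degrees (1,0,3) ⇒ d ≤ 2.
A polynomial solution: f(k) = 2*(k**2 - 2).
Then R = B(k−1)f/C = 2*(k**2 - 2)/(k**3 + k**2 + k + 3), so s_k = R(k)·t_k = -(k**2 - 2)*factorial(k)/2**k.
Verify: -(k**3 + k**2 + k + 3)*factorial(k)/(2*2**k) matches t_k.
Telescope: S(n) = s_(n+1) − s_(1) = -2**(-n - 1)*(n**2 + 2*n - 1)*factorial(n + 1) − (1/2) = 2**(-n - 1)*(-2**n - n**3*factorial(n) - 3*n**2*factorial(n) - n*factorial(n) + factorial(n)).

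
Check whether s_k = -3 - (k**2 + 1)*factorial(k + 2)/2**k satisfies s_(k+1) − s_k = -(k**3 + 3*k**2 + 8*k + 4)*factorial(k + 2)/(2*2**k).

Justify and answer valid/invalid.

s_(k+1) = -2**(-k - 1)*((k + 1)**2 + 1)*factorial(k + 3) - 3
s_(k+1) − s_k = -(k**3 + 3*k**2 + 8*k + 4)*factorial(k + 2)/(2*2**k)
(s_(k+1) − s_k) − t_k = 0

Valid: the claim telescopes to t_k.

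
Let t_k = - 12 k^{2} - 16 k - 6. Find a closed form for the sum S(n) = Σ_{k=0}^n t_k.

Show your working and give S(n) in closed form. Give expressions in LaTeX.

S(n) = - 4 n^{3} - 14 n^{2} - 16 n - 6

t_(k+1)/t_k = (6*k**2 + 20*k + 17)/(6*k**2 + 8*k + 3).
Gosper form: A/B · C(k+1)/C(k) with A=1, B=1, C=k**2 + 4*k/3 + 1/2.
f must satisfy (1)·f(k+1) − (1)·f(k) = k**2 + 4*k/3 + 1/2.
Degrees (0,0,2) ⇒ d ≤ 3.
A polynomial solution: f(k) = k**2*(2*k + 1)/6.
Certificate R = B(k−1)f/C = k**2*(2*k + 1)/(6*k**2 + 8*k + 3) gives s_k = k**2*(-4*k - 2).
Check: Δs_k = -12*k**2 - 16*k - 6. ✓
s_(n+1) = -4*n**3 - 14*n**2 - 16*n - 6 and s_(0) = 0, so S(n) = -4*n**3 - 14*n**2 - 16*n - 6.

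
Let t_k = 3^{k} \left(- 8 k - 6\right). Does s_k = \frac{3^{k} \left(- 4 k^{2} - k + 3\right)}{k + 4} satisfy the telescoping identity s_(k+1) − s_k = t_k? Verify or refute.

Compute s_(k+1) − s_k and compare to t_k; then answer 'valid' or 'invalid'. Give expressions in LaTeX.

Invalid: residual \frac{3^{k + 1} \left(8 k^{2} + 34 k + 27\right)}{k^{2} + 9 k + 20} ≠ 0.

s_(k+1) = 3**(k + 1)*(-k - 4*(k + 1)**2 + 2)/(k + 5)
s_(k+1) − s_k = 3**k*(-8*k**3 - 54*k**2 - 112*k - 39)/(k**2 + 9*k + 20)
(s_(k+1) − s_k) − t_k = 3**(k + 1)*(8*k**2 + 34*k + 27)/(k**2 + 9*k + 20)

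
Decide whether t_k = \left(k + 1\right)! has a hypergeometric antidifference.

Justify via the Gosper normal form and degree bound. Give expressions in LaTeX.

No. Not Gosper-summable.

Step 1: r(k) = k + 2.
Gosper form: A/B · C(k+1)/C(k) with A=k + 2, B=1, C=1.
Need (k + 2)·f(k+1) − (1)·f(k) = 1.
d = -1 from the (1,0,0) case.
Negative degree bound (-1): no f exists, t_k not Gosper-summable.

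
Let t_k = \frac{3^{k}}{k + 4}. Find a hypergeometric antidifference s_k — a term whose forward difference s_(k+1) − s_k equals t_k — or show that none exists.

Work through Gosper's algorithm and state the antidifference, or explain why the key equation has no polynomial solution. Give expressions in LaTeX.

not Gosper-summable; s_k does not exist

t_(k+1)/t_k = 3*(k + 4)/(k + 5).
Take A(k)=3*k + 12, B(k)=k + 5, C(k)=1.
Set up (3*k + 12)·f(k+1) − (k + 4)·f(k) − (1) = 0.
deg f ≤ -1 (via 1,1,0).
deg f ≤ -1 is impossible — no certificate.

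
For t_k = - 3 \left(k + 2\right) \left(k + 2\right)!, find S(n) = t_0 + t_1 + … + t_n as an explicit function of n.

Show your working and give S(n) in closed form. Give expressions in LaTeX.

S(n) = 6 - 3 \left(n + 3\right)!

t_(k+1)/t_k = (k + 3)**2/(k + 2).
So A=k + 3 and B=1, with C=k + 2.
Solve (k + 3)·f(k+1) − (1)·f(k) = k + 2.
Degrees (1,0,1) ⇒ d ≤ 0.
A polynomial solution: f(k) = 1.
Certificate R = B(k−1)f/C = 1/(k + 2) gives s_k = -3*factorial(k + 2).
Check: Δs_k = -3*(k + 2)*factorial(k + 2). ✓
s_(n+1) = -3*factorial(n + 3) and s_(0) = -6, so S(n) = 6 - 3*factorial(n + 3).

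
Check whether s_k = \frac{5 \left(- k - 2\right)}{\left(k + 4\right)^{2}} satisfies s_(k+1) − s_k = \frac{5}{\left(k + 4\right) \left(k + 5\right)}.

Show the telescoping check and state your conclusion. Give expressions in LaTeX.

Invalid: residual \frac{10 \left(- 2 k - 9\right)}{k^{4} + 18 k^{3} + 121 k^{2} + 360 k + 400} ≠ 0.

s_(k+1) = 5*(-k - 3)/(k + 5)**2
s_(k+1) − s_k = 5*(k**2 + 5*k + 2)/(k**4 + 18*k**3 + 121*k**2 + 360*k + 400)
(s_(k+1) − s_k) − t_k = 10*(-2*k - 9)/(k**4 + 18*k**3 + 121*k**2 + 360*k + 400)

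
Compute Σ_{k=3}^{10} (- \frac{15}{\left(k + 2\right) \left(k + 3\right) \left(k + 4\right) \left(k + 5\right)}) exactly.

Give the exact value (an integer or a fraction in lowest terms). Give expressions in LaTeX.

The ratio is (k + 2)/(k + 6).
Gosper form: A/B · C(k+1)/C(k) with A=k + 2, B=k + 6, C=1.
f must satisfy (k + 2)·f(k+1) − (k + 5)·f(k) = 1.
Bound: deg f ≤ 3.
A polynomial solution: f(k) = k*(k**2 + 9*k + 26)/72.
Then R = B(k−1)f/C = k*(k + 5)*(k**2 + 9*k + 26)/72, so s_k = R(k)·t_k = 5*k*(-k**2 - 9*k - 26)/(24*(k + 2)*(k + 3)*(k + 4)).
Check: Δs_k = -15/(k**4 + 14*k**3 + 71*k**2 + 154*k + 120). ✓
Σ_(k=3)^(10) t_k = s_(11) − s_(3) = -451/2184 − (-31/168) = -2/91.

Σ = -2/91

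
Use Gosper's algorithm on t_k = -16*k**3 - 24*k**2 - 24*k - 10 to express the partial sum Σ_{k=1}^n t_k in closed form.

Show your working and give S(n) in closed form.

S(n) = 2*n*(-2*n**3 - 8*n**2 - 14*n - 13)

r(k) = (8*k**3 + 36*k**2 + 60*k + 37)/(8*k**3 + 12*k**2 + 12*k + 5) after simplifying.
Factor: A=1; B=1; C=k**3 + 3*k**2/2 + 3*k/2 + 5/8.
f must satisfy (1)·f(k+1) − (1)·f(k) = k**3 + 3*k**2/2 + 3*k/2 + 5/8.
Degrees (0,0,3) ⇒ d ≤ 4.
Coefficient equations give f(k) = k*(2*k**3 + 2*k + 1)/8.
Get s_k = R·t_k = 2*k*(-2*k**3 - 2*k - 1) with R(k) = B(k−1)f(k)/C(k) = k*(2*k**3 + 2*k + 1)/(8*k**3 + 12*k**2 + 12*k + 5).
Δs = -16*k**3 - 24*k**2 - 24*k - 10, as required.
Telescope: S(n) = s_(n+1) − s_(1) = -4*n**4 - 16*n**3 - 28*n**2 - 26*n - 10 − (-10) = 2*n*(-2*n**3 - 8*n**2 - 14*n - 13).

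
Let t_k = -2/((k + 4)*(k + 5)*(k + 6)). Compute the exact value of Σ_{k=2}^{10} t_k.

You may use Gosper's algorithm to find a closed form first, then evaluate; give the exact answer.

Σ = -11/560

Step 1: r(k) = (k + 4)/(k + 7).
A = k + 4, B = k + 7, C = 1.
Need (k + 4)·f(k+1) − (k + 6)·f(k) = 1.
deg f ≤ 2 (via 1,1,0).
Solve for f: f(k) = k*(k + 9)/40 (degree 2 ≤ 2).
So s_k = (B(k−1)f/C)·t_k = (k*(k + 6)*(k + 9)/40)·t_k = k*(-k - 9)/(20*(k + 4)*(k + 5)).
Δs = -2/(k**3 + 15*k**2 + 74*k + 120), as required.
Telescoping: Σ = s_(11) − s_(2) = -11/240 − (-11/420) = -11/560.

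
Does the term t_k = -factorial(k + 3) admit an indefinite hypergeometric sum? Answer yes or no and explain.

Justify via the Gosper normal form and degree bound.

r(k) = k + 4 after simplifying.
A = k + 4, B = 1, C = 1.
Need (k + 4)·f(k+1) − (1)·f(k) = 1.
Degrees (1,0,0) ⇒ d ≤ -1.
Negative degree bound (-1): no f exists, t_k not Gosper-summable.

No — t_k has no hypergeometric antidifference.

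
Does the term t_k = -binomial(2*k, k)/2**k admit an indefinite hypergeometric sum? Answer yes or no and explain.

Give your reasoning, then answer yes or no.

No; the degree bound rules out any f.

Compute t_(k+1)/t_k: get (2*k + 1)/(k + 1).
So A=2*k + 1 and B=k + 1, with C=1.
f must satisfy (2*k + 1)·f(k+1) − (k)·f(k) = 1.
d = -1 from the (1,1,0) case.
d = -1 < 0 ⇒ no nonzero polynomial f; not summable.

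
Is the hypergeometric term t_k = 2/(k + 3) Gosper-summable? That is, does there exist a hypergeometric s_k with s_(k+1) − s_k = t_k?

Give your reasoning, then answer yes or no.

Compute t_(k+1)/t_k: get (k + 3)/(k + 4).
So A=k + 3 and B=k + 4, with C=1.
Solve (k + 3)·f(k+1) − (k + 3)·f(k) = 1.
Degrees (1,1,0) ⇒ d ≤ 0.
f = c0 ⇒ A·f(k+1) − B(k−1)·f(k) − C = -1. The system {-1 = 0} is inconsistent; no antidifference.

No. Not Gosper-summable.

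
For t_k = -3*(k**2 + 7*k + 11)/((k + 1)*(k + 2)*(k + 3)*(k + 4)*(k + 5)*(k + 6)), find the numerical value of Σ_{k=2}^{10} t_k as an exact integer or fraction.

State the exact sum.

Ratio r(k) = (k + 1)*(7*k + (k + 1)**2 + 18)/((k + 7)*(k**2 + 7*k + 11)).
Factor: A=k + 1; B=k + 7; C=k**2 + 7*k + 11.
Set up (k + 1)·f(k+1) − (k + 6)·f(k) − (k**2 + 7*k + 11) = 0.
Degrees (1,1,2) ⇒ d ≤ 5.
Coefficient equations give f(k) = k*(k + 2)*(k + 4)*(k**2 + 9*k + 23)/45.
R(k) = B(k−1)·f(k)/C(k) = k*(k + 2)*(k + 4)*(k + 6)*(k**2 + 9*k + 23)/(45*(k**2 + 7*k + 11)); s_k = R·t_k = k*(-k**2 - 9*k - 23)/(15*(k**3 + 9*k**2 + 23*k + 15)).
s_(k+1) − s_k = 3*(-k**2 - 7*k - 11)/(k**6 + 21*k**5 + 175*k**4 + 735*k**3 + 1624*k**2 + 1764*k + 720) = t_k.
Sum = s_(11) − s_(2); s_(11) = -297/4480, s_(2) = -2/35 ⇒ -41/4480.

Σ = -41/4480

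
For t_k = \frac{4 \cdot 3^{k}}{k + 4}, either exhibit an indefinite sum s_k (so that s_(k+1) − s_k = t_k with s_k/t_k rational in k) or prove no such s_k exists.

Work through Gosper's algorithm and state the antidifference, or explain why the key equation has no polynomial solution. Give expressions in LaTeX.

Compute t_(k+1)/t_k: get 3*(k + 4)/(k + 5).
Take A(k)=3*k + 12, B(k)=k + 5, C(k)=1.
f must satisfy (3*k + 12)·f(k+1) − (k + 4)·f(k) = 1.
deg f ≤ -1 (via 1,1,0).
Bound -1 < 0, so the key equation has no polynomial solution.

not Gosper-summable; s_k does not exist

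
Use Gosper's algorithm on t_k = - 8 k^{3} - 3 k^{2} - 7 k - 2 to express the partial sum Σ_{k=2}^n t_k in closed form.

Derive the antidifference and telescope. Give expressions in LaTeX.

S(n) = - 2 n^{4} - 5 n^{3} - 7 n^{2} - 6 n + 20

t_(k+1)/t_k = (8*k**3 + 27*k**2 + 37*k + 20)/(8*k**3 + 3*k**2 + 7*k + 2).
Normal form (A,B,C) = (1, 1, k**3 + 3*k**2/8 + 7*k/8 + 1/4).
Need (1)·f(k+1) − (1)·f(k) = k**3 + 3*k**2/8 + 7*k/8 + 1/4.
Bound: deg f ≤ 4.
Match coefficients ⇒ f(k) = k*(2*k**3 - 3*k**2 + 4*k - 1)/8.
Get s_k = R·t_k = k*(-2*k**3 + 3*k**2 - 4*k + 1) with R(k) = B(k−1)f(k)/C(k) = k*(2*k**3 - 3*k**2 + 4*k - 1)/(8*k**3 + 3*k**2 + 7*k + 2).
Check: Δs_k = -8*k**3 - 3*k**2 - 7*k - 2. ✓
s_(n+1) = -2*n**4 - 5*n**3 - 7*n**2 - 6*n - 2 and s_(2) = -22, so S(n) = -2*n**4 - 5*n**3 - 7*n**2 - 6*n + 20.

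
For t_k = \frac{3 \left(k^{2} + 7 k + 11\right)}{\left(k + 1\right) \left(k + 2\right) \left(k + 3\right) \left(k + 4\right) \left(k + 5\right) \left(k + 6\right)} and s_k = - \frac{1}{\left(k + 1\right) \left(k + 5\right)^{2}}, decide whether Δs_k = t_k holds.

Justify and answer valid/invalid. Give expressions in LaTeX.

s_(k+1) = -1/((k + 2)*(k + 6)**2)
s_(k+1) − s_k = -1/((k + 2)*(k + 6)**2) + 1/((k + 1)*(k + 5)**2)
(s_(k+1) − s_k) − t_k = 2*(-4*k**3 - 48*k**2 - 182*k - 213)/(k**8 + 32*k**7 + 436*k**6 + 3290*k**5 + 14959*k**4 + 41678*k**3 + 68844*k**2 + 60840*k + 21600)

Invalid: residual \frac{2 \left(- 4 k^{3} - 48 k^{2} - 182 k - 213\right)}{k^{8} + 32 k^{7} + 436 k^{6} + 3290 k^{5} + 14959 k^{4} + 41678 k^{3} + 68844 k^{2} + 60840 k + 21600} ≠ 0.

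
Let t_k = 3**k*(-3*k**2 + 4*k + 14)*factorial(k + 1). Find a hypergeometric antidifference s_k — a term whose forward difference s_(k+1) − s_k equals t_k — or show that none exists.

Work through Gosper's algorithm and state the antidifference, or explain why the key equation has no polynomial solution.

s_k = -3**k*(k - 4)*factorial(k + 1)

Ratio r(k) = 3*(3*k**3 + 8*k**2 - 11*k - 30)/(3*k**2 - 4*k - 14).
So A=3*k + 6 and B=1, with C=k**2 - 4*k/3 - 14/3.
f must satisfy (3*k + 6)·f(k+1) − (1)·f(k) = k**2 - 4*k/3 - 14/3.
Bound: deg f ≤ 1.
Solving with deg f ≤ 1: f(k) = (k - 4)/3.
Then R = B(k−1)f/C = (k - 4)/(3*k**2 - 4*k - 14), so s_k = R(k)·t_k = -3**k*(k - 4)*factorial(k + 1).
Δs = 3**k*(-3*k**2 + 4*k + 14)*factorial(k + 1), as required.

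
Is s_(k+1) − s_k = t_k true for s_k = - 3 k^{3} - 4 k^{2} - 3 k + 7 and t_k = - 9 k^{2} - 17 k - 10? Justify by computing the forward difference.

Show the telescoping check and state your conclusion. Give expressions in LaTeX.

valid (s_(k+1) − s_k reduces to t_k)

s_(k+1) = -3*k**3 - 13*k**2 - 20*k - 3
s_(k+1) − s_k = -9*k**2 - 17*k - 10
(s_(k+1) − s_k) − t_k = 0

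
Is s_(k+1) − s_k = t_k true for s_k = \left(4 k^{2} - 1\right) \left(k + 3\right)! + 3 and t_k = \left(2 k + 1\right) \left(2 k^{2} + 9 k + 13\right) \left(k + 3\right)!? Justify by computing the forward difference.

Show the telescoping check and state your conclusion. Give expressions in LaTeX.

s_(k+1) = (4*(k + 1)**2 - 1)*factorial(k + 4) + 3
s_(k+1) − s_k = (2*k + 1)*(2*k**2 + 9*k + 13)*factorial(k + 3)
(s_(k+1) − s_k) − t_k = 0

valid; difference matches t_k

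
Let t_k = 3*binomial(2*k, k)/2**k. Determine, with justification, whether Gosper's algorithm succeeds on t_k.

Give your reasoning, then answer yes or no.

Step 1: r(k) = (2*k + 1)/(k + 1).
Take A(k)=2*k + 1, B(k)=k + 1, C(k)=1.
f must satisfy (2*k + 1)·f(k+1) − (k)·f(k) = 1.
d = -1 from the (1,1,0) case.
Bound -1 < 0, so the key equation has no polynomial solution.

No — t_k has no hypergeometric antidifference.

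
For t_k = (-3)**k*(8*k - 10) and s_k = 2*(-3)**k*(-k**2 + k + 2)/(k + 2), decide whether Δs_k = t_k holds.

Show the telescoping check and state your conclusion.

s_(k+1) = 6*(-3)**k*(k**2 + k - 2)/(k + 3)
s_(k+1) − s_k = (-3)**k*(8*k**3 + 22*k**2 - 10*k - 36)/(k**2 + 5*k + 6)
(s_(k+1) − s_k) − t_k = 8*(-3)**k*(-k**2 - k + 3)/(k**2 + 5*k + 6)

Invalid: residual 8*(-3)**k*(-k**2 - k + 3)/(k**2 + 5*k + 6) ≠ 0.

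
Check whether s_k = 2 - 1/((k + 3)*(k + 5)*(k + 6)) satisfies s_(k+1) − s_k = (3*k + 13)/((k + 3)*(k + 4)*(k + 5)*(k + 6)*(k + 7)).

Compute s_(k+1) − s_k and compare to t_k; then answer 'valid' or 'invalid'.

s_(k+1) = 2 - 1/((k + 4)*(k + 6)*(k + 7))
s_(k+1) − s_k = (3*k + 13)/(k**5 + 25*k**4 + 245*k**3 + 1175*k**2 + 2754*k + 2520)
(s_(k+1) − s_k) − t_k = 0

Valid: the claim telescopes to t_k.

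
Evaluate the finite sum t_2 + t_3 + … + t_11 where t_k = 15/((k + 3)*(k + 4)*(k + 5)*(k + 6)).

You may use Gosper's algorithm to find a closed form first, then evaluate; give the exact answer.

Compute t_(k+1)/t_k: get (k + 3)/(k + 7).
Normal form (A,B,C) = (k + 3, k + 7, 1).
Set up (k + 3)·f(k+1) − (k + 6)·f(k) − (1) = 0.
deg f ≤ 3 (via 1,1,0).
Solve for f: f(k) = k*(k**2 + 12*k + 47)/180 (degree 3 ≤ 3).
So s_k = (B(k−1)f/C)·t_k = (k*(k + 6)*(k**2 + 12*k + 47)/180)·t_k = k*(k**2 + 12*k + 47)/(12*(k + 3)*(k + 4)*(k + 5)).
Verify: 15/(k**4 + 18*k**3 + 119*k**2 + 342*k + 360) matches t_k.
Evaluate s at k=12 and k=2: 67/816 and 5/84; difference 43/1904.

Σ = 43/1904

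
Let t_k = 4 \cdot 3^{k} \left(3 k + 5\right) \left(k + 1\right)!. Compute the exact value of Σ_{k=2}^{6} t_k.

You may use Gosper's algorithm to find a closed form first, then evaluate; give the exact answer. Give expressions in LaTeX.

Σ = 352719144

Compute t_(k+1)/t_k: get 3*(k + 2)*(3*k + 8)/(3*k + 5).
Take A(k)=3*k + 6, B(k)=1, C(k)=k + 5/3.
Key eq: (3*k + 6)·f(k+1) = (1)·f(k) + (k + 5/3).
Degrees (1,0,1) ⇒ d ≤ 0.
A polynomial solution: f(k) = 1/3.
So s_k = (B(k−1)f/C)·t_k = (1/(3*k + 5))·t_k = 4*3**k*factorial(k + 1).
s_(k+1) − s_k = 4*3**k*(3*k + 5)*factorial(k + 1) = t_k.
Σ_(k=2)^(6) t_k = s_(7) − s_(2) = 352719360 − (216) = 352719144.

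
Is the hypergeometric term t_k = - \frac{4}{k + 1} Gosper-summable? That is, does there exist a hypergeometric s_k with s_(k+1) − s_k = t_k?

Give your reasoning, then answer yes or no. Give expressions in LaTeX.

Compute t_(k+1)/t_k: get (k + 1)/(k + 2).
Gosper form: A/B · C(k+1)/C(k) with A=k + 1, B=k + 2, C=1.
Solve (k + 1)·f(k+1) − (k + 1)·f(k) = 1.
Bound: deg f ≤ 0.
Put f(k) = c0: A·f(k+1) − B(k−1)·f(k) − C = -1; need -1 = 0 — inconsistent ⇒ no f, not summable.

No — t_k has no hypergeometric antidifference.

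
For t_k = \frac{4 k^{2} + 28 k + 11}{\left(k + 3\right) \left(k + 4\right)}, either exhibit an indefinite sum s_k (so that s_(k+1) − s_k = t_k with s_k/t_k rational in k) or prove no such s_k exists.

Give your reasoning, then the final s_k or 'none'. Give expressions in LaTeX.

s_k = \frac{k \left(12 k - 1\right)}{3 \left(k + 3\right)}

r(k) = (k + 3)*(28*k + 4*(k + 1)**2 + 39)/((k + 5)*(4*k**2 + 28*k + 11)) after simplifying.
Factor: A=k + 3; B=k + 5; C=k**2 + 7*k + 11/4.
Key eq: (k + 3)·f(k+1) = (k + 4)·f(k) + (k**2 + 7*k + 11/4).
d = 2 from the (1,1,2) case.
Coefficient equations give f(k) = k*(12*k - 1)/12.
Then R = B(k−1)f/C = k*(k + 4)*(12*k - 1)/(3*(4*k**2 + 28*k + 11)), so s_k = R(k)·t_k = k*(12*k - 1)/(3*(k + 3)).
Verify: (4*k**2 + 28*k + 11)/(k**2 + 7*k + 12) matches t_k.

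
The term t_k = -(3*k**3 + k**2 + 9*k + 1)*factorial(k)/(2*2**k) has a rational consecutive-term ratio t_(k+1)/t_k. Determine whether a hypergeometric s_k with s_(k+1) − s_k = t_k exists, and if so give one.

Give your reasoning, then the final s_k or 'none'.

Ratio r(k) = (k + 1)*(9*k + 3*(k + 1)**3 + (k + 1)**2 + 10)/(2*(3*k**3 + k**2 + 9*k + 1)).
Normal form (A,B,C) = (k/2 + 1/2, 1, k**3 + k**2/3 + 3*k + 1/3).
Need (k/2 + 1/2)·f(k+1) − (1)·f(k) = k**3 + k**2/3 + 3*k + 1/3.
Bound: deg f ≤ 2.
Solve for f: f(k) = 2*k*(3*k - 2)/3 (degree 2 ≤ 2).
R(k) = B(k−1)·f(k)/C(k) = 2*k*(3*k - 2)/(3*k**3 + k**2 + 9*k + 1); s_k = R·t_k = -k*(3*k - 2)*factorial(k)/2**k.
Δs = -(3*k**3 + k**2 + 9*k + 1)*factorial(k)/(2*2**k), as required.

s_k = -k*(3*k - 2)*factorial(k)/2**k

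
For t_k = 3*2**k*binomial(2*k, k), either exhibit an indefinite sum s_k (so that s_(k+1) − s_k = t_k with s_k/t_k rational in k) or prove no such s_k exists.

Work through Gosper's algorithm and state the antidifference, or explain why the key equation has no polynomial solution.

r(k) = 4*(2*k + 1)/(k + 1) after simplifying.
Normal form (A,B,C) = (8*k + 4, k + 1, 1).
Set up (8*k + 4)·f(k+1) − (k)·f(k) − (1) = 0.
d = -1 from the (1,1,0) case.
d = -1 < 0 ⇒ no nonzero polynomial f; not summable.

none (Gosper's algorithm certifies no s_k)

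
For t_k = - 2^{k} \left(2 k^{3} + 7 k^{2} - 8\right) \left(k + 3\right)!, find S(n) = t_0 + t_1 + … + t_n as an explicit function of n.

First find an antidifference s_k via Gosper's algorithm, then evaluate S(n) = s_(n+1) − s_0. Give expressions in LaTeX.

S(n) = - 2^{n + 1} \left(n - 1\right) \left(n + 1\right) \left(n + 4\right)!

Ratio r(k) = 2*(k + 4)*(2*(k + 1)**3 + 7*(k + 1)**2 - 8)/(2*k**3 + 7*k**2 - 8).
Factor: A=2*k + 8; B=1; C=k**3 + 7*k**2/2 - 4.
Solve (2*k + 8)·f(k+1) − (1)·f(k) = k**3 + 7*k**2/2 - 4.
deg f ≤ 2 (via 1,0,3).
Solve for f: f(k) = k*(k - 2)/2 (degree 2 ≤ 2).
So s_k = (B(k−1)f/C)·t_k = (k*(k - 2)/(2*k**3 + 7*k**2 - 8))·t_k = -2**k*k*(k - 2)*factorial(k + 3).
s_(k+1) − s_k = -2**k*(2*k**3 + 7*k**2 - 8)*factorial(k + 3) = t_k.
s_(n+1) = -2**(n + 1)*(n - 1)*(n + 1)*factorial(n + 4) and s_(0) = 0, so S(n) = -2**(n + 1)*(n - 1)*(n + 1)*factorial(n + 4).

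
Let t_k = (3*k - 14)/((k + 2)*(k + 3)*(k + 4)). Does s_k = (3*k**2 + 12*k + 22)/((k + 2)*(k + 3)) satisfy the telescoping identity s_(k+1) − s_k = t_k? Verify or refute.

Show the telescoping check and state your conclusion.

s_(k+1) = (12*k + 3*(k + 1)**2 + 34)/((k + 3)*(k + 4))
s_(k+1) − s_k = (3*k - 14)/(k**3 + 9*k**2 + 26*k + 24)
(s_(k+1) − s_k) − t_k = 0

Valid — Δs_k = t_k.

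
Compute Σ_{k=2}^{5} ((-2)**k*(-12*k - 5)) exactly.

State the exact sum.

Ratio r(k) = 2*(-12*k - 17)/(12*k + 5).
Take A(k)=-2, B(k)=1, C(k)=k + 5/12.
f must satisfy (-2)·f(k+1) − (1)·f(k) = k + 5/12.
Bound: deg f ≤ 1.
Coefficient equations give f(k) = -(4*k - 1)/12.
Certificate R = B(k−1)f/C = -(4*k - 1)/(12*k + 5) gives s_k = (-2)**k*(4*k - 1).
Δs = (-2)**k*(-12*k - 5), as required.
Telescoping: Σ = s_(6) − s_(2) = 1472 − (28) = 1444.

Σ = 1444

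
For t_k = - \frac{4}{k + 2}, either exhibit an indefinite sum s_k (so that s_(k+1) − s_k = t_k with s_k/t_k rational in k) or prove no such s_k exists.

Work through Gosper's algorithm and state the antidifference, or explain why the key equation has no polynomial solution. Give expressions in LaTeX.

t_(k+1)/t_k = (k + 2)/(k + 3).
So A=k + 2 and B=k + 3, with C=1.
Solve (k + 2)·f(k+1) − (k + 2)·f(k) = 1.
Bound: deg f ≤ 0.
Write f(k) = c0. Then LHS − RHS = -1, requiring -1 = 0: contradictory. No certificate.

no hypergeometric antidifference exists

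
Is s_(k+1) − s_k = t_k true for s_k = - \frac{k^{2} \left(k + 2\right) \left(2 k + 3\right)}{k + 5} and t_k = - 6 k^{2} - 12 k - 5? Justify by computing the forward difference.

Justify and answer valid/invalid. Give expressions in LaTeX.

Invalid: residual \frac{3 \left(4 k^{3} + 39 k^{2} + 65 k + 25\right)}{k^{2} + 11 k + 30} ≠ 0.

s_(k+1) = -(k + 1)**2*(k + 3)*(2*k + 5)/(k + 6)
s_(k+1) − s_k = (-6*k**4 - 66*k**3 - 200*k**2 - 220*k - 75)/(k**2 + 11*k + 30)
(s_(k+1) − s_k) − t_k = 3*(4*k**3 + 39*k**2 + 65*k + 25)/(k**2 + 11*k + 30)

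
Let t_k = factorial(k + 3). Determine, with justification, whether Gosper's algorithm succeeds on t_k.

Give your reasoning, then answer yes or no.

Compute t_(k+1)/t_k: get k + 4.
Factor: A=k + 4; B=1; C=1.
f must satisfy (k + 4)·f(k+1) − (1)·f(k) = 1.
d = -1 from the (1,0,0) case.
d = -1 < 0 ⇒ no nonzero polynomial f; not summable.

No; the degree bound rules out any f.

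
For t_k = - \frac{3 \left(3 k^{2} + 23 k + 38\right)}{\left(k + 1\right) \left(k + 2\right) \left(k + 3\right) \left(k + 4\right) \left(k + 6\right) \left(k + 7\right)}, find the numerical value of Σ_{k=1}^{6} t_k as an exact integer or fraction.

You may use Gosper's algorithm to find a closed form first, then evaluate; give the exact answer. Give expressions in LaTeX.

Σ = -369/7280

Compute t_(k+1)/t_k: get (k + 1)*(k + 6)*(23*k + 3*(k + 1)**2 + 61)/((k + 5)*(k + 8)*(3*k**2 + 23*k + 38)).
A = k + 1, B = k + 8, C = k**3 + 38*k**2/3 + 51*k + 190/3.
f must satisfy (k + 1)·f(k+1) − (k + 7)·f(k) = k**3 + 38*k**2/3 + 51*k + 190/3.
Degrees (1,1,3) ⇒ d ≤ 6.
Match coefficients ⇒ f(k) = k*(k + 2)*(k + 4)*(k + 5)*(k**2 + 10*k + 27)/54.
So s_k = (B(k−1)f/C)·t_k = (k*(k + 2)*(k + 4)*(k + 7)*(k**2 + 10*k + 27)/(18*(3*k**2 + 23*k + 38)))·t_k = k*(-k**2 - 10*k - 27)/(6*(k**3 + 10*k**2 + 27*k + 18)).
Δs = 3*(-3*k**2 - 23*k - 38)/(k**6 + 23*k**5 + 207*k**4 + 925*k**3 + 2144*k**2 + 2412*k + 1008), as required.
Telescoping: Σ = s_(7) − s_(1) = -511/3120 − (-19/168) = -369/7280.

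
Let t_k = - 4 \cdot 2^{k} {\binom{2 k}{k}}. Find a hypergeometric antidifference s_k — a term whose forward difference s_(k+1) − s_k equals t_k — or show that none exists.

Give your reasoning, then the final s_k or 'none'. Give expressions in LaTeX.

none (Gosper's algorithm certifies no s_k)

Ratio r(k) = 4*(2*k + 1)/(k + 1).
A = 8*k + 4, B = k + 1, C = 1.
Key eq: (8*k + 4)·f(k+1) = (k)·f(k) + (1).
Degrees (1,1,0) ⇒ d ≤ -1.
Negative degree bound (-1): no f exists, t_k not Gosper-summable.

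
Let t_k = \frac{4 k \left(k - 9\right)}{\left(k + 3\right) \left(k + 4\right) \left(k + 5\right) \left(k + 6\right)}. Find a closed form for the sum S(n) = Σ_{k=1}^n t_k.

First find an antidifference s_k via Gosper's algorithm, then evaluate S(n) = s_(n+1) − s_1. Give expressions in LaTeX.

The ratio is (k - 8)*(k + 1)*(k + 3)/(k*(k - 9)*(k + 7)).
Factor: A=k + 3; B=k + 7; C=k**2 - 9*k.
Set up (k + 3)·f(k+1) − (k + 6)·f(k) − (k**2 - 9*k) = 0.
Degrees (1,1,2) ⇒ d ≤ 3.
Solving with deg f ≤ 3: f(k) = -k*(k - 1).
So s_k = (B(k−1)f/C)·t_k = (-(k - 1)*(k + 6)/(k - 9))·t_k = -4*k*(k - 1)/((k + 3)*(k + 4)*(k + 5)).
Verify: 4*k*(k - 9)/(k**4 + 18*k**3 + 119*k**2 + 342*k + 360) matches t_k.
Telescope: S(n) = s_(n+1) − s_(1) = 4*n*(-n - 1)/(n**3 + 15*n**2 + 74*n + 120) − (0) = 4*n*(-n - 1)/(n**3 + 15*n**2 + 74*n + 120).

S(n) = \frac{4 n \left(- n - 1\right)}{n^{3} + 15 n^{2} + 74 n + 120}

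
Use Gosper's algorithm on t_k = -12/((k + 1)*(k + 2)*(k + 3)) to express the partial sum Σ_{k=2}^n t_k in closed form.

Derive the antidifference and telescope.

S(n) = (-n**2 - 5*n + 6)/(2*(n**2 + 5*n + 6))

t_(k+1)/t_k = (k + 1)/(k + 4).
A = k + 1, B = k + 4, C = 1.
Solve (k + 1)·f(k+1) − (k + 3)·f(k) = 1.
deg f ≤ 2 (via 1,1,0).
Match coefficients ⇒ f(k) = k*(k + 3)/4.
Then R = B(k−1)f/C = k*(k + 3)**2/4, so s_k = R(k)·t_k = 3*k*(-k - 3)/((k + 1)*(k + 2)).
s_(k+1) − s_k = -12/(k**3 + 6*k**2 + 11*k + 6) = t_k.
Σ_(k=2)^n t_k = s_(n+1) − s_(2) = (3*(-n**2 - 5*n - 4)/(n**2 + 5*n + 6)) − (-5/2), i.e. (-n**2 - 5*n + 6)/(2*(n**2 + 5*n + 6)).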